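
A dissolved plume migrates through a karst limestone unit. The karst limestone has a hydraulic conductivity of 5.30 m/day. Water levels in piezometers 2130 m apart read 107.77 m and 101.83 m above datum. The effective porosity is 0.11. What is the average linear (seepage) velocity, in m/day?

0.134

Hydraulic gradient i = (107.77 − 101.83) / 2130 = 5.94 / 2130 = 0.002789.
Darcy flux q = K · i = 5.300 × 0.002789 = 0.01478 m/day.
Seepage velocity v = q / n_e = 0.01478 / 0.11 = 0.1344 m/day.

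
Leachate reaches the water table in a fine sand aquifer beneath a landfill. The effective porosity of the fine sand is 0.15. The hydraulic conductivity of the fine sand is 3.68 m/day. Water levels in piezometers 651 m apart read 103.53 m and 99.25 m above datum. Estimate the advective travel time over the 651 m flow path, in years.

Hydraulic gradient i = (103.53 − 99.25) / 651 = 4.28 / 651 = 0.006575.
Darcy flux q = K · i = 3.680 × 0.006575 = 0.02419 m/day.
Seepage velocity v = q / n_e = 0.02419 / 0.15 = 0.1613 m/day.
Travel time t = L / v = 651 / 0.1613 = 4036 days = 11.05 years.

11.1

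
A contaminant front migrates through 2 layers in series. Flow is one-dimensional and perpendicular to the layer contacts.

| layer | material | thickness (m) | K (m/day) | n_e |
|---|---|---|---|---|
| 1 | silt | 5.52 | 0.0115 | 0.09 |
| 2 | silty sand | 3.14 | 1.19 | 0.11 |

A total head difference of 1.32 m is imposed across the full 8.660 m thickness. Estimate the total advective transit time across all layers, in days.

With flow normal to the layers, continuity requires the same specific discharge q through every layer.
Σ(b_i/K_i) = 5.52/0.0115 + 3.14/1.19 = 482.6 d.
q = Δh / Σ(b_i/K_i) = 1.32 / 482.6 = 0.002735 m/day.
In each layer the seepage velocity is v_i = q/n_i, so the layer transit time is t_i = b_i·n_i / q:
  layer 1 (silt): t_1 = 5.52 × 0.09 / 0.002735 = 181.6 d
  layer 2 (silty sand): t_2 = 3.14 × 0.11 / 0.002735 = 126.3 d
Total t = Σ t_i = 307.9 days.

308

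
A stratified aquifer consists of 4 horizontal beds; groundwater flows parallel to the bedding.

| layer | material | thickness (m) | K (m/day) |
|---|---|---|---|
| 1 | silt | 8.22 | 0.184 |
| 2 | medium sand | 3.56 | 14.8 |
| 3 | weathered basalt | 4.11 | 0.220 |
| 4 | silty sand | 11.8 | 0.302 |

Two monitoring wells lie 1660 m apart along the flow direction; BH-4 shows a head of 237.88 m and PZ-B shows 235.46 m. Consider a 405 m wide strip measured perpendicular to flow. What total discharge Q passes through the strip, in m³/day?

Flow is parallel to layering, so each bed carries its own Darcy discharge and the transmissivities add.
Σ(K_i·b_i) = 0.184×8.22 + 14.8×3.56 + 0.220×4.11 + 0.302×11.8 = 58.67 m²/day.
Hydraulic gradient i = (237.88 − 235.46) / 1660 = 2.42 / 1660 = 0.001458.
Q = Σ(K_i·b_i) · W · i = 58.67 × 405 × 0.001458 = 34.64 m³/day.

34.6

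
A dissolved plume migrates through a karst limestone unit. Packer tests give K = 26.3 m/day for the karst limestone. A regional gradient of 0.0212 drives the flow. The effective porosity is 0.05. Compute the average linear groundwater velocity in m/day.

11.2

Hydraulic gradient i = 0.0212.
Darcy flux q = K · i = 26.30 × 0.02120 = 0.5576 m/day.
Seepage velocity v = q / n_e = 0.5576 / 0.05 = 11.15 m/day.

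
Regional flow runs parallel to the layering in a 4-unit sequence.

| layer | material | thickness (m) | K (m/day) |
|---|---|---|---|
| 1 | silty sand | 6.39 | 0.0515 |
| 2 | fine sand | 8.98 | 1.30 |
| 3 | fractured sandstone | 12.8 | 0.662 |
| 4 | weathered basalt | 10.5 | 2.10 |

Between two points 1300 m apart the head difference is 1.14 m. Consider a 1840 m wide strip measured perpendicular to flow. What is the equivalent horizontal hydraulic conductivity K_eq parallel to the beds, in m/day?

Flow is parallel to layering, so each bed carries its own Darcy discharge and the transmissivities add.
Σ(K_i·b_i) = 0.0515×6.39 + 1.30×8.98 + 0.662×12.8 + 2.10×10.5 = 42.53 m²/day.
Total thickness b = 38.67 m, so K_eq = Σ(K_i·b_i)/b = 1.100 m/day.

1.10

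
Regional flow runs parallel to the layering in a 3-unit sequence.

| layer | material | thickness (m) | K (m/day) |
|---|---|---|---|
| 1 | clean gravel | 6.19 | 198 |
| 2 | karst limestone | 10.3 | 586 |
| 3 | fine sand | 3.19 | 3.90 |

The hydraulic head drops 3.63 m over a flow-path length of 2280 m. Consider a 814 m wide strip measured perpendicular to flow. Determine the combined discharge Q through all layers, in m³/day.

Flow is parallel to layering, so each bed carries its own Darcy discharge and the transmissivities add.
Σ(K_i·b_i) = 198×6.19 + 586×10.3 + 3.90×3.19 = 7274 m²/day.
Hydraulic gradient i = Δh / L = 3.63 / 2280 = 0.001592.
Q = Σ(K_i·b_i) · W · i = 7274 × 814 × 0.001592 = 9427 m³/day.

9430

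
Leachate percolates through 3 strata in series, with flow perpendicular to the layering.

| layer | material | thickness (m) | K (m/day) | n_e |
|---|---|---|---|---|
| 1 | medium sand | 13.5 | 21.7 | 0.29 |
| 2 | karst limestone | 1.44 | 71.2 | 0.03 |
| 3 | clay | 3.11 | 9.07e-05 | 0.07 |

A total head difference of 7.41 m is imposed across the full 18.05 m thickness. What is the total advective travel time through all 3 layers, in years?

52.9

With flow normal to the layers, continuity requires the same specific discharge q through every layer.
Σ(b_i/K_i) = 13.5/21.7 + 1.44/71.2 + 3.11/9.07e-05 = 34290 d.
q = Δh / Σ(b_i/K_i) = 7.41 / 34290 = 0.0002161 m/day.
In each layer the seepage velocity is v_i = q/n_i, so the layer transit time is t_i = b_i·n_i / q:
  layer 1 (medium sand): t_1 = 13.5 × 0.29 / 0.0002161 = 18117 d
  layer 2 (karst limestone): t_2 = 1.44 × 0.03 / 0.0002161 = 199.9 d
  layer 3 (clay): t_3 = 3.11 × 0.07 / 0.0002161 = 1007 d
Total t = Σ t_i = 19324 days = 52.91 years.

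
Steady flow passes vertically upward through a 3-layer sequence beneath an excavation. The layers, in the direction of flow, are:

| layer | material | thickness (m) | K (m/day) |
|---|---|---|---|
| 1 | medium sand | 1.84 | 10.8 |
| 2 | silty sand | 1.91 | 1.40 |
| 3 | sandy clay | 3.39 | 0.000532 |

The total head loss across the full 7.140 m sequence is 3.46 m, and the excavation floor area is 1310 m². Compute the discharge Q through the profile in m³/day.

Flow is perpendicular to layering, so the layers act in series and the equivalent K is the thickness-weighted harmonic mean.
Total thickness L = 1.84 + 1.91 + 3.39 = 7.140 m.
Σ(b_i/K_i) = 1.84/10.8 + 1.91/1.40 + 3.39/0.000532 = 6374 d.
K_eq = L / Σ(b_i/K_i) = 7.140 / 6374 = 0.001120 m/day.
Q = K_eq · A · (Δh/L) = 0.001120 × 1310 × (3.46/7.140) = 0.7111 m³/day.

0.711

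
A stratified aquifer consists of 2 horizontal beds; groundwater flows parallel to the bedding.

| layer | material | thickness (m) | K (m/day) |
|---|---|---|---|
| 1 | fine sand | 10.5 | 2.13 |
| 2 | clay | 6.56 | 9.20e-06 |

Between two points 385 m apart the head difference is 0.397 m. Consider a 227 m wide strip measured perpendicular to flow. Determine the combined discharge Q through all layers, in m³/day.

5.24

Flow is parallel to layering, so each bed carries its own Darcy discharge and the transmissivities add.
Σ(K_i·b_i) = 2.13×10.5 + 9.20e-06×6.56 = 22.37 m²/day.
Hydraulic gradient i = Δh / L = 0.397 / 385 = 0.001031.
Q = Σ(K_i·b_i) · W · i = 22.37 × 227 × 0.001031 = 5.235 m³/day.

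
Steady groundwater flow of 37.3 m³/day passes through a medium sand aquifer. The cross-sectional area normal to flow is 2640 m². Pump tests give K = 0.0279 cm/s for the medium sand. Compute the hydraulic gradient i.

0.000586

Convert K: 0.0279 cm/s × 864 = 24.11 m/day.
From Q = K·A·i, i = Q / (K·A) = 37.3 / (24.11 × 2640) = 0.0005861.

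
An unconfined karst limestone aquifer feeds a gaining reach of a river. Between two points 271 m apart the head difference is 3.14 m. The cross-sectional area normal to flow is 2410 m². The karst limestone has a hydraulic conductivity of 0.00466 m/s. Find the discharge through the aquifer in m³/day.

11200

Convert K: 0.00466 m/s × 86400 = 402.6 m/day.
Hydraulic gradient i = Δh / L = 3.14 / 271 = 0.01159.
Darcy's law: Q = K · A · i = 402.6 × 2410 × 0.01159 = 11243 m³/day.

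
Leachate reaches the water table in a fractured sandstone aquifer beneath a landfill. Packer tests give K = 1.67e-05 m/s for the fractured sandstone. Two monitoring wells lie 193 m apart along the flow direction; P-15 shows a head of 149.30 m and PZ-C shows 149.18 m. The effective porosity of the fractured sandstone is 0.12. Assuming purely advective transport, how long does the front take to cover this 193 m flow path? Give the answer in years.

Convert K: 1.67e-05 m/s × 86400 = 1.443 m/day.
Hydraulic gradient i = (149.30 − 149.18) / 193 = 0.12 / 193 = 0.0006218.
Darcy flux q = K · i = 1.443 × 0.0006218 = 0.0008971 m/day.
Seepage velocity v = q / n_e = 0.0008971 / 0.12 = 0.007476 m/day.
Travel time t = L / v = 193 / 0.007476 = 25816 days = 70.68 years.

70.7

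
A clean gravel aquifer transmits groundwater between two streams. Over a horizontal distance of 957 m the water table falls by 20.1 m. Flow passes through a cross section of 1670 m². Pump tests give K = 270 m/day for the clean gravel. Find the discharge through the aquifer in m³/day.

9470

Hydraulic gradient i = Δh / L = 20.1 / 957 = 0.02100.
Darcy's law: Q = K · A · i = 270.0 × 1670 × 0.02100 = 9470 m³/day.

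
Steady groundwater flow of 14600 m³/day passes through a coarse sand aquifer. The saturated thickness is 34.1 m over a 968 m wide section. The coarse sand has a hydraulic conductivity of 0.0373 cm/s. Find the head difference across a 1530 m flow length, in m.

Convert K: 0.0373 cm/s × 864 = 32.23 m/day.
Cross-sectional area A = 968 × 34.1 = 33009 m².
From Q = K·A·i, i = Q / (K·A) = 14600 / (32.23 × 33009) = 0.01372.
Head loss Δh = i · L = 0.01372 × 1530 = 21.00 m.

21.0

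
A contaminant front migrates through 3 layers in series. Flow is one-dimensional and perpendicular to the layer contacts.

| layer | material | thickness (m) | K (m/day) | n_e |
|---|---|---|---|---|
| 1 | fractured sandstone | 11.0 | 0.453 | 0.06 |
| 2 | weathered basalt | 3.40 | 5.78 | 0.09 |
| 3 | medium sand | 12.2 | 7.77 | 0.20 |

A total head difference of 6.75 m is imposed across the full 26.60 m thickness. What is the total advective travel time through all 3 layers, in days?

With flow normal to the layers, continuity requires the same specific discharge q through every layer.
Σ(b_i/K_i) = 11.0/0.453 + 3.40/5.78 + 12.2/7.77 = 26.44 d.
q = Δh / Σ(b_i/K_i) = 6.75 / 26.44 = 0.2553 m/day.
In each layer the seepage velocity is v_i = q/n_i, so the layer transit time is t_i = b_i·n_i / q:
  layer 1 (fractured sandstone): t_1 = 11.0 × 0.06 / 0.2553 = 2.585 d
  layer 2 (weathered basalt): t_2 = 3.40 × 0.09 / 0.2553 = 1.199 d
  layer 3 (medium sand): t_3 = 12.2 × 0.20 / 0.2553 = 9.558 d
Total t = Σ t_i = 13.34 days.

13.3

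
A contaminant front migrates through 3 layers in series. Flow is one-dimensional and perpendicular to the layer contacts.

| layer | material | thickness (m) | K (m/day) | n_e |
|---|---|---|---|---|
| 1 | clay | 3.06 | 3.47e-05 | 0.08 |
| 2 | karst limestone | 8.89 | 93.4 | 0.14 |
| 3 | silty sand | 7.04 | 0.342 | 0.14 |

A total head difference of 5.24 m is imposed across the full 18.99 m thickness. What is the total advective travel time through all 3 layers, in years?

114

With flow normal to the layers, continuity requires the same specific discharge q through every layer.
Σ(b_i/K_i) = 3.06/3.47e-05 + 8.89/93.4 + 7.04/0.342 = 88205 d.
q = Δh / Σ(b_i/K_i) = 5.24 / 88205 = 5.941e-05 m/day.
In each layer the seepage velocity is v_i = q/n_i, so the layer transit time is t_i = b_i·n_i / q:
  layer 1 (clay): t_1 = 3.06 × 0.08 / 5.941e-05 = 4121 d
  layer 2 (karst limestone): t_2 = 8.89 × 0.14 / 5.941e-05 = 20950 d
  layer 3 (silty sand): t_3 = 7.04 × 0.14 / 5.941e-05 = 16591 d
Total t = Σ t_i = 41662 days = 114.1 years.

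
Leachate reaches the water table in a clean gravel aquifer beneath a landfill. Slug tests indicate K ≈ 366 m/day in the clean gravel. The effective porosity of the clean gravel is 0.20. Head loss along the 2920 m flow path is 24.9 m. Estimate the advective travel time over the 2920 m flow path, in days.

187

Hydraulic gradient i = Δh / L = 24.9 / 2920 = 0.008527.
Darcy flux q = K · i = 366.0 × 0.008527 = 3.121 m/day.
Seepage velocity v = q / n_e = 3.121 / 0.20 = 15.61 m/day.
Travel time t = L / v = 2920 / 15.61 = 187.1 days.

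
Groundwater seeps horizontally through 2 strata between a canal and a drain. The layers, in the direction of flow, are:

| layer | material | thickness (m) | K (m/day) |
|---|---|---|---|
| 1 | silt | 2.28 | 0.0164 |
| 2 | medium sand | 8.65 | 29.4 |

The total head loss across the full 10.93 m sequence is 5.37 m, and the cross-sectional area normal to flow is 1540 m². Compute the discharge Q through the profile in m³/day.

59.4

Flow is perpendicular to layering, so the layers act in series and the equivalent K is the thickness-weighted harmonic mean.
Total thickness L = 2.28 + 8.65 = 10.93 m.
Σ(b_i/K_i) = 2.28/0.0164 + 8.65/29.4 = 139.3 d.
K_eq = L / Σ(b_i/K_i) = 10.93 / 139.3 = 0.07845 m/day.
Q = K_eq · A · (Δh/L) = 0.07845 × 1540 × (5.37/10.93) = 59.36 m³/day.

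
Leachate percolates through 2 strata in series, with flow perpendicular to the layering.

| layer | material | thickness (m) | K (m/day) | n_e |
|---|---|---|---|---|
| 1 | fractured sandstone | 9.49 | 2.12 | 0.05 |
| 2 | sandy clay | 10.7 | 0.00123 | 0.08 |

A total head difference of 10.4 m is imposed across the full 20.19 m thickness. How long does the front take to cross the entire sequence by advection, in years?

With flow normal to the layers, continuity requires the same specific discharge q through every layer.
Σ(b_i/K_i) = 9.49/2.12 + 10.7/0.00123 = 8704 d.
q = Δh / Σ(b_i/K_i) = 10.4 / 8704 = 0.001195 m/day.
In each layer the seepage velocity is v_i = q/n_i, so the layer transit time is t_i = b_i·n_i / q:
  layer 1 (fractured sandstone): t_1 = 9.49 × 0.05 / 0.001195 = 397.1 d
  layer 2 (sandy clay): t_2 = 10.7 × 0.08 / 0.001195 = 716.4 d
Total t = Σ t_i = 1113 days = 3.049 years.

3.05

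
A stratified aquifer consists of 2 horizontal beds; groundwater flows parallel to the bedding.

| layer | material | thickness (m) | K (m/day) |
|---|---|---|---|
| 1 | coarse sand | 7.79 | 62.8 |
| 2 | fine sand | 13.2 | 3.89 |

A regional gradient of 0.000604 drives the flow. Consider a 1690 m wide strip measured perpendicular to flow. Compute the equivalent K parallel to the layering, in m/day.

25.8

Flow is parallel to layering, so each bed carries its own Darcy discharge and the transmissivities add.
Σ(K_i·b_i) = 62.8×7.79 + 3.89×13.2 = 540.6 m²/day.
Total thickness b = 20.99 m, so K_eq = Σ(K_i·b_i)/b = 25.75 m/day.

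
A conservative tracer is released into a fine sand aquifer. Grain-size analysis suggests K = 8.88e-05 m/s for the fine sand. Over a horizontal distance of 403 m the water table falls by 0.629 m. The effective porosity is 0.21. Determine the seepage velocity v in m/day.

0.0570

Convert K: 8.88e-05 m/s × 86400 = 7.672 m/day.
Hydraulic gradient i = Δh / L = 0.629 / 403 = 0.001561.
Darcy flux q = K · i = 7.672 × 0.001561 = 0.01197 m/day.
Seepage velocity v = q / n_e = 0.01197 / 0.21 = 0.05702 m/day.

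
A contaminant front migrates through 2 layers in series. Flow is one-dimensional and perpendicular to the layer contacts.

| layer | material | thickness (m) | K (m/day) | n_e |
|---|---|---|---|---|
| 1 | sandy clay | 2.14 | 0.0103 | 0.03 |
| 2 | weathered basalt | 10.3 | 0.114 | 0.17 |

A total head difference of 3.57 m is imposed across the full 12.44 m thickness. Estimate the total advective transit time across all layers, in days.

With flow normal to the layers, continuity requires the same specific discharge q through every layer.
Σ(b_i/K_i) = 2.14/0.0103 + 10.3/0.114 = 298.1 d.
q = Δh / Σ(b_i/K_i) = 3.57 / 298.1 = 0.01198 m/day.
In each layer the seepage velocity is v_i = q/n_i, so the layer transit time is t_i = b_i·n_i / q:
  layer 1 (sandy clay): t_1 = 2.14 × 0.03 / 0.01198 = 5.361 d
  layer 2 (weathered basalt): t_2 = 10.3 × 0.17 / 0.01198 = 146.2 d
Total t = Σ t_i = 151.6 days.

152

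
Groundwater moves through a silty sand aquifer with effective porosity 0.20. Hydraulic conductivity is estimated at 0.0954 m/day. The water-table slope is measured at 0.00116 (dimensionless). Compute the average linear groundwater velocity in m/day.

0.000553

Hydraulic gradient i = 0.00116.
Darcy flux q = K · i = 0.09540 × 0.001160 = 0.0001107 m/day.
Seepage velocity v = q / n_e = 0.0001107 / 0.20 = 0.0005533 m/day.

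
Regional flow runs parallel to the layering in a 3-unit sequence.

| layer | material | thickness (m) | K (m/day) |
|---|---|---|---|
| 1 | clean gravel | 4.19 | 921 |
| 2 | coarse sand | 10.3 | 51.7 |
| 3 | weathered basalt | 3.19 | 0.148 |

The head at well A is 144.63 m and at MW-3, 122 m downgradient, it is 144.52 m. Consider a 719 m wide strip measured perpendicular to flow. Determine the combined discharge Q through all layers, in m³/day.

2850

Flow is parallel to layering, so each bed carries its own Darcy discharge and the transmissivities add.
Σ(K_i·b_i) = 921×4.19 + 51.7×10.3 + 0.148×3.19 = 4392 m²/day.
Hydraulic gradient i = (144.63 − 144.52) / 122 = 0.11 / 122 = 0.0009016.
Q = Σ(K_i·b_i) · W · i = 4392 × 719 × 0.0009016 = 2847 m³/day.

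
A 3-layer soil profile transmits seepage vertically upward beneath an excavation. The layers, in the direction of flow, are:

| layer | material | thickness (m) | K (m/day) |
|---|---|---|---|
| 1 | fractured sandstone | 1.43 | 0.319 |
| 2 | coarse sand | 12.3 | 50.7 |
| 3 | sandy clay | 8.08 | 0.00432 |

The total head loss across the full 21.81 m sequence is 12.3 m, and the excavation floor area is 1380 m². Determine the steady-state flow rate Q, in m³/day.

Flow is perpendicular to layering, so the layers act in series and the equivalent K is the thickness-weighted harmonic mean.
Total thickness L = 1.43 + 12.3 + 8.08 = 21.81 m.
Σ(b_i/K_i) = 1.43/0.319 + 12.3/50.7 + 8.08/0.00432 = 1875 d.
K_eq = L / Σ(b_i/K_i) = 21.81 / 1875 = 0.01163 m/day.
Q = K_eq · A · (Δh/L) = 0.01163 × 1380 × (12.3/21.81) = 9.052 m³/day.

9.05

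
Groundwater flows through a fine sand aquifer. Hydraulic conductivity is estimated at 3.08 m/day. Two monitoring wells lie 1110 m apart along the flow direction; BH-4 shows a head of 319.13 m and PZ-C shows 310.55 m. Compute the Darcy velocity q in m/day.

0.0238

Hydraulic gradient i = (319.13 − 310.55) / 1110 = 8.58 / 1110 = 0.007730.
Specific discharge q = K · i = 3.080 × 0.007730 = 0.02381 m/day.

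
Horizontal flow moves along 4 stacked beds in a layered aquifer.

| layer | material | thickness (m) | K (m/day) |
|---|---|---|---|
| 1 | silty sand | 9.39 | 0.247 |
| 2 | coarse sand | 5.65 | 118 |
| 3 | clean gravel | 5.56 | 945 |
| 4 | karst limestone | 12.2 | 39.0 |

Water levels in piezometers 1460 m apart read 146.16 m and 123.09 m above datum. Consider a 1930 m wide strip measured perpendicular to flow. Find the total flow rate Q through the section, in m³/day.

195000

Flow is parallel to layering, so each bed carries its own Darcy discharge and the transmissivities add.
Σ(K_i·b_i) = 0.247×9.39 + 118×5.65 + 945×5.56 + 39.0×12.2 = 6399 m²/day.
Hydraulic gradient i = (146.16 − 123.09) / 1460 = 23.07 / 1460 = 0.01580.
Q = Σ(K_i·b_i) · W · i = 6399 × 1930 × 0.01580 = 1.951e+05 m³/day.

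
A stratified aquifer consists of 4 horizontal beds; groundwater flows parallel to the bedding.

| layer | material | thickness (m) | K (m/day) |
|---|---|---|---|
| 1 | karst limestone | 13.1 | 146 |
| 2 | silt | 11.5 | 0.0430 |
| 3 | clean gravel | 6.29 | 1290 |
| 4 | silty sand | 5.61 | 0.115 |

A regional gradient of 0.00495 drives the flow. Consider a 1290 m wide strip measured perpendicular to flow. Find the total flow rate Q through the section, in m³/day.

64000

Flow is parallel to layering, so each bed carries its own Darcy discharge and the transmissivities add.
Σ(K_i·b_i) = 146×13.1 + 0.0430×11.5 + 1290×6.29 + 0.115×5.61 = 10028 m²/day.
Hydraulic gradient i = 0.00495.
Q = Σ(K_i·b_i) · W · i = 10028 × 1290 × 0.004950 = 64033 m³/day.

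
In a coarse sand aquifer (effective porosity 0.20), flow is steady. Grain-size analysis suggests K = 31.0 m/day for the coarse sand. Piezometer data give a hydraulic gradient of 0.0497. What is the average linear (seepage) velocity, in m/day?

Hydraulic gradient i = 0.0497.
Darcy flux q = K · i = 31.00 × 0.04970 = 1.541 m/day.
Seepage velocity v = q / n_e = 1.541 / 0.20 = 7.703 m/day.

7.70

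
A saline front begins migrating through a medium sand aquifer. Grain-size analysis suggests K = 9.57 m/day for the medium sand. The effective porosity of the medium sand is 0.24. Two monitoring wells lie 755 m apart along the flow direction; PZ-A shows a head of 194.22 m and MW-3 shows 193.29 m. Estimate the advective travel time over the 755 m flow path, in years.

42.1

Hydraulic gradient i = (194.22 − 193.29) / 755 = 0.93 / 755 = 0.001232.
Darcy flux q = K · i = 9.570 × 0.001232 = 0.01179 m/day.
Seepage velocity v = q / n_e = 0.01179 / 0.24 = 0.04912 m/day.
Travel time t = L / v = 755 / 0.04912 = 15371 days = 42.08 years.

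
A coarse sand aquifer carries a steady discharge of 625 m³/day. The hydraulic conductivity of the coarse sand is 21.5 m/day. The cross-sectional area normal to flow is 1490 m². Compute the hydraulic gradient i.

From Q = K·A·i, i = Q / (K·A) = 625 / (21.50 × 1490) = 0.01951.

0.0195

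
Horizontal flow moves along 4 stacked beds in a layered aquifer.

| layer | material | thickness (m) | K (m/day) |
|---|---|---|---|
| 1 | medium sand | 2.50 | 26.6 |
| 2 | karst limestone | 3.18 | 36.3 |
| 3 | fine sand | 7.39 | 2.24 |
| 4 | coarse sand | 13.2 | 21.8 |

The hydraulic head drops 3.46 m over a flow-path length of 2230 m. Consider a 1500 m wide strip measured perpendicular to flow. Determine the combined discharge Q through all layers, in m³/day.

Flow is parallel to layering, so each bed carries its own Darcy discharge and the transmissivities add.
Σ(K_i·b_i) = 26.6×2.50 + 36.3×3.18 + 2.24×7.39 + 21.8×13.2 = 486.2 m²/day.
Hydraulic gradient i = Δh / L = 3.46 / 2230 = 0.001552.
Q = Σ(K_i·b_i) · W · i = 486.2 × 1500 × 0.001552 = 1132 m³/day.

1130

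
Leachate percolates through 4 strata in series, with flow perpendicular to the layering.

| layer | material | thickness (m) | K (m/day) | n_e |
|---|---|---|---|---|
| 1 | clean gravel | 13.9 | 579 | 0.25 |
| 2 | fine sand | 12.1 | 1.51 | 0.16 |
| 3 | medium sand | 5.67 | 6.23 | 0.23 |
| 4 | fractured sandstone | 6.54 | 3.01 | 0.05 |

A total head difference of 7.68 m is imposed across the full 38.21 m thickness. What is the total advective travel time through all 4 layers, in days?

10.2

With flow normal to the layers, continuity requires the same specific discharge q through every layer.
Σ(b_i/K_i) = 13.9/579 + 12.1/1.51 + 5.67/6.23 + 6.54/3.01 = 11.12 d.
q = Δh / Σ(b_i/K_i) = 7.68 / 11.12 = 0.6906 m/day.
In each layer the seepage velocity is v_i = q/n_i, so the layer transit time is t_i = b_i·n_i / q:
  layer 1 (clean gravel): t_1 = 13.9 × 0.25 / 0.6906 = 5.032 d
  layer 2 (fine sand): t_2 = 12.1 × 0.16 / 0.6906 = 2.803 d
  layer 3 (medium sand): t_3 = 5.67 × 0.23 / 0.6906 = 1.888 d
  layer 4 (fractured sandstone): t_4 = 6.54 × 0.05 / 0.6906 = 0.4735 d
Total t = Σ t_i = 10.20 days.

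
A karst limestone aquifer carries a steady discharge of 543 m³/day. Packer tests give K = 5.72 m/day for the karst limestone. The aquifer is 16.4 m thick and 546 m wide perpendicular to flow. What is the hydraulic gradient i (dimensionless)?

Cross-sectional area A = 546 × 16.4 = 8954 m².
From Q = K·A·i, i = Q / (K·A) = 543 / (5.720 × 8954) = 0.01060.

0.0106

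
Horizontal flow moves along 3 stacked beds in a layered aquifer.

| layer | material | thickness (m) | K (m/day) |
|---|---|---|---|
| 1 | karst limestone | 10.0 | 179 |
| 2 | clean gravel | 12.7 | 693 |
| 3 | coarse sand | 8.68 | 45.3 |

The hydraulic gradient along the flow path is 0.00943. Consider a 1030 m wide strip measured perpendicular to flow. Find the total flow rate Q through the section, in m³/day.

107000

Flow is parallel to layering, so each bed carries its own Darcy discharge and the transmissivities add.
Σ(K_i·b_i) = 179×10.0 + 693×12.7 + 45.3×8.68 = 10984 m²/day.
Hydraulic gradient i = 0.00943.
Q = Σ(K_i·b_i) · W · i = 10984 × 1030 × 0.009430 = 1.067e+05 m³/day.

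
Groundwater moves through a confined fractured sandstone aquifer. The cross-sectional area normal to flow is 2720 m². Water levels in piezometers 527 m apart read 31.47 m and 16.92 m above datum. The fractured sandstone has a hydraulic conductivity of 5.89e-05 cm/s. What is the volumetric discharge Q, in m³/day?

Convert K: 5.89e-05 cm/s × 864 = 0.05089 m/day.
Hydraulic gradient i = (31.47 − 16.92) / 527 = 14.55 / 527 = 0.02761.
Darcy's law: Q = K · A · i = 0.05089 × 2720 × 0.02761 = 3.822 m³/day.

3.82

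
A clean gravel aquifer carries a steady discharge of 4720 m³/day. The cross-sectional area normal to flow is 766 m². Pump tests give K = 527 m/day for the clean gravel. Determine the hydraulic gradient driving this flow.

0.0117

From Q = K·A·i, i = Q / (K·A) = 4720 / (527.0 × 766.0) = 0.01169.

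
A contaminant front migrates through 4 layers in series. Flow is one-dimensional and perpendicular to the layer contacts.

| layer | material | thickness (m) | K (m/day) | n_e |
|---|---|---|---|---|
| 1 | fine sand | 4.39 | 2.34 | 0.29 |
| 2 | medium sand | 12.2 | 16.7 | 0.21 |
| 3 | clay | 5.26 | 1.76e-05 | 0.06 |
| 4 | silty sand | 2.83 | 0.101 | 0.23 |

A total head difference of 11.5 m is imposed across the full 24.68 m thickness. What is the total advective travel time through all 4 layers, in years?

With flow normal to the layers, continuity requires the same specific discharge q through every layer.
Σ(b_i/K_i) = 4.39/2.34 + 12.2/16.7 + 5.26/1.76e-05 + 2.83/0.101 = 2.989e+05 d.
q = Δh / Σ(b_i/K_i) = 11.5 / 2.989e+05 = 3.848e-05 m/day.
In each layer the seepage velocity is v_i = q/n_i, so the layer transit time is t_i = b_i·n_i / q:
  layer 1 (fine sand): t_1 = 4.39 × 0.29 / 3.848e-05 = 33089 d
  layer 2 (medium sand): t_2 = 12.2 × 0.21 / 3.848e-05 = 66588 d
  layer 3 (clay): t_3 = 5.26 × 0.06 / 3.848e-05 = 8203 d
  layer 4 (silty sand): t_4 = 2.83 × 0.23 / 3.848e-05 = 16917 d
Total t = Σ t_i = 1.248e+05 days = 341.7 years.

342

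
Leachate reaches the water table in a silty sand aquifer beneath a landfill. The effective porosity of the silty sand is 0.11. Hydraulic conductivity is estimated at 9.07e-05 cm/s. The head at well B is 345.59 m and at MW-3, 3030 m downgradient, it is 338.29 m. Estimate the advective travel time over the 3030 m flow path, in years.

4830

Convert K: 9.07e-05 cm/s × 864 = 0.07836 m/day.
Hydraulic gradient i = (345.59 − 338.29) / 3030 = 7.3 / 3030 = 0.002409.
Darcy flux q = K · i = 0.07836 × 0.002409 = 0.0001888 m/day.
Seepage velocity v = q / n_e = 0.0001888 / 0.11 = 0.001716 m/day.
Travel time t = L / v = 3030 / 0.001716 = 1.765e+06 days = 4833 years.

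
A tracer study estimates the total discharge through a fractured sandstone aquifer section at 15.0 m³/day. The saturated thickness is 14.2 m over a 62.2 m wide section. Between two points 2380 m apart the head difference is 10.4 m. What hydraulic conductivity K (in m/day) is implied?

3.89

Cross-sectional area A = 62.2 × 14.2 = 883.2 m².
Hydraulic gradient i = Δh / L = 10.4 / 2380 = 0.004370.
From Q = K·A·i, K = Q / (A·i) = 15.0 / (883.2 × 0.004370) = 3.886 m/day.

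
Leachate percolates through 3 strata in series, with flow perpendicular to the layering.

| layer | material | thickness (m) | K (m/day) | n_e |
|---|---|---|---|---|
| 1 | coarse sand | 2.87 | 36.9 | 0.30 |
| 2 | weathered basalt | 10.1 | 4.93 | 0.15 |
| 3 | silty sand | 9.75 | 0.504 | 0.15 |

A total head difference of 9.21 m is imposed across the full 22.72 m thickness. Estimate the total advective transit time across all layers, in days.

8.95

With flow normal to the layers, continuity requires the same specific discharge q through every layer.
Σ(b_i/K_i) = 2.87/36.9 + 10.1/4.93 + 9.75/0.504 = 21.47 d.
q = Δh / Σ(b_i/K_i) = 9.21 / 21.47 = 0.4289 m/day.
In each layer the seepage velocity is v_i = q/n_i, so the layer transit time is t_i = b_i·n_i / q:
  layer 1 (coarse sand): t_1 = 2.87 × 0.30 / 0.4289 = 2.007 d
  layer 2 (weathered basalt): t_2 = 10.1 × 0.15 / 0.4289 = 3.532 d
  layer 3 (silty sand): t_3 = 9.75 × 0.15 / 0.4289 = 3.410 d
Total t = Σ t_i = 8.949 days.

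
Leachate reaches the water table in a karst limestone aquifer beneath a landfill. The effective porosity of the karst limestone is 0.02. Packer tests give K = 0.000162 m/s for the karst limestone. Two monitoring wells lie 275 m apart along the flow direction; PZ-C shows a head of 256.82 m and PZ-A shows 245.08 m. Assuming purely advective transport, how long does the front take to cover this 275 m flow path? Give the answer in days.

9.20

Convert K: 0.000162 m/s × 86400 = 14.00 m/day.
Hydraulic gradient i = (256.82 − 245.08) / 275 = 11.74 / 275 = 0.04269.
Darcy flux q = K · i = 14.00 × 0.04269 = 0.5975 m/day.
Seepage velocity v = q / n_e = 0.5975 / 0.02 = 29.88 m/day.
Travel time t = L / v = 275 / 29.88 = 9.204 days.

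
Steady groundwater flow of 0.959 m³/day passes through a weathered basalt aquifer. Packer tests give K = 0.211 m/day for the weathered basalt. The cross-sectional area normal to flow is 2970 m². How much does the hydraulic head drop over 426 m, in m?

0.652

From Q = K·A·i, i = Q / (K·A) = 0.959 / (0.2110 × 2970) = 0.001530.
Head loss Δh = i · L = 0.001530 × 426 = 0.6519 m.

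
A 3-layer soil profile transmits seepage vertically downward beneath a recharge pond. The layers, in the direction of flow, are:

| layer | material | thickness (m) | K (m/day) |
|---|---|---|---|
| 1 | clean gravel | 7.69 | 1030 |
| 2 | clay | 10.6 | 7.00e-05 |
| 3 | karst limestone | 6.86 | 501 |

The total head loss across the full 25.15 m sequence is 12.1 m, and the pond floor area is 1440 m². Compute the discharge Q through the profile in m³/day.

0.115

Flow is perpendicular to layering, so the layers act in series and the equivalent K is the thickness-weighted harmonic mean.
Total thickness L = 7.69 + 10.6 + 6.86 = 25.15 m.
Σ(b_i/K_i) = 7.69/1030 + 10.6/7.00e-05 + 6.86/501 = 1.514e+05 d.
K_eq = L / Σ(b_i/K_i) = 25.15 / 1.514e+05 = 0.0001661 m/day.
Q = K_eq · A · (Δh/L) = 0.0001661 × 1440 × (12.1/25.15) = 0.1151 m³/day.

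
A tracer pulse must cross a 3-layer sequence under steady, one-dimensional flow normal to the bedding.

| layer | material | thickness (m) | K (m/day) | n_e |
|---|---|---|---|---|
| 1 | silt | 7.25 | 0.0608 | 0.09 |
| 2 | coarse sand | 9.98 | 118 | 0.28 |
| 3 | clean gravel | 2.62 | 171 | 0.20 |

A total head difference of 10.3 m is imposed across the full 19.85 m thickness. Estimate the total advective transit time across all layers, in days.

46.0

With flow normal to the layers, continuity requires the same specific discharge q through every layer.
Σ(b_i/K_i) = 7.25/0.0608 + 9.98/118 + 2.62/171 = 119.3 d.
q = Δh / Σ(b_i/K_i) = 10.3 / 119.3 = 0.08631 m/day.
In each layer the seepage velocity is v_i = q/n_i, so the layer transit time is t_i = b_i·n_i / q:
  layer 1 (silt): t_1 = 7.25 × 0.09 / 0.08631 = 7.560 d
  layer 2 (coarse sand): t_2 = 9.98 × 0.28 / 0.08631 = 32.38 d
  layer 3 (clean gravel): t_3 = 2.62 × 0.20 / 0.08631 = 6.071 d
Total t = Σ t_i = 46.01 days.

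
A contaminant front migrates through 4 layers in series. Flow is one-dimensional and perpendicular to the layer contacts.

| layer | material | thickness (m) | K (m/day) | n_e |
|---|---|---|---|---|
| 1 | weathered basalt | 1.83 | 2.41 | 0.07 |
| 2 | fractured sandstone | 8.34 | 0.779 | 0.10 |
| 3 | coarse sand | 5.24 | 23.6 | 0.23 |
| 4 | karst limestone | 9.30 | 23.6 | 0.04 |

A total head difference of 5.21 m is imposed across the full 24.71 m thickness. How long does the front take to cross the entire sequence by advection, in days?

With flow normal to the layers, continuity requires the same specific discharge q through every layer.
Σ(b_i/K_i) = 1.83/2.41 + 8.34/0.779 + 5.24/23.6 + 9.30/23.6 = 12.08 d.
q = Δh / Σ(b_i/K_i) = 5.21 / 12.08 = 0.4312 m/day.
In each layer the seepage velocity is v_i = q/n_i, so the layer transit time is t_i = b_i·n_i / q:
  layer 1 (weathered basalt): t_1 = 1.83 × 0.07 / 0.4312 = 0.2971 d
  layer 2 (fractured sandstone): t_2 = 8.34 × 0.10 / 0.4312 = 1.934 d
  layer 3 (coarse sand): t_3 = 5.24 × 0.23 / 0.4312 = 2.795 d
  layer 4 (karst limestone): t_4 = 9.30 × 0.04 / 0.4312 = 0.8626 d
Total t = Σ t_i = 5.888 days.

5.89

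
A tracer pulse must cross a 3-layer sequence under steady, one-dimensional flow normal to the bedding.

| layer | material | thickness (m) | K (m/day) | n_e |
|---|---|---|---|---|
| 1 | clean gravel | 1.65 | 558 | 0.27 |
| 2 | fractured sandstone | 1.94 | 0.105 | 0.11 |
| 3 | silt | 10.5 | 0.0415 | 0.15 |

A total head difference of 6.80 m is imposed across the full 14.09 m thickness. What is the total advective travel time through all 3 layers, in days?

89.2

With flow normal to the layers, continuity requires the same specific discharge q through every layer.
Σ(b_i/K_i) = 1.65/558 + 1.94/0.105 + 10.5/0.0415 = 271.5 d.
q = Δh / Σ(b_i/K_i) = 6.80 / 271.5 = 0.02505 m/day.
In each layer the seepage velocity is v_i = q/n_i, so the layer transit time is t_i = b_i·n_i / q:
  layer 1 (clean gravel): t_1 = 1.65 × 0.27 / 0.02505 = 17.79 d
  layer 2 (fractured sandstone): t_2 = 1.94 × 0.11 / 0.02505 = 8.520 d
  layer 3 (silt): t_3 = 10.5 × 0.15 / 0.02505 = 62.88 d
Total t = Σ t_i = 89.19 days.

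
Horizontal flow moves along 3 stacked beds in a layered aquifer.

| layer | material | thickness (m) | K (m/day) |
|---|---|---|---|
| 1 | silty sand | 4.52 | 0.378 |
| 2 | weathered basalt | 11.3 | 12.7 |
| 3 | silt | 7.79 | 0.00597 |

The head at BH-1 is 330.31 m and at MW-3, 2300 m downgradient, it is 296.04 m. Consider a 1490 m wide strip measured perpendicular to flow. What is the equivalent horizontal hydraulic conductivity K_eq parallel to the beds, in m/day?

Flow is parallel to layering, so each bed carries its own Darcy discharge and the transmissivities add.
Σ(K_i·b_i) = 0.378×4.52 + 12.7×11.3 + 0.00597×7.79 = 145.3 m²/day.
Total thickness b = 23.61 m, so K_eq = Σ(K_i·b_i)/b = 6.153 m/day.

6.15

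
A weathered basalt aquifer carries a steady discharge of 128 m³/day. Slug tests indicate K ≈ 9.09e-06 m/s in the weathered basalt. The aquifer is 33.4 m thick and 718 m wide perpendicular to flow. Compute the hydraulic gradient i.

0.00680

Convert K: 9.09e-06 m/s × 86400 = 0.7854 m/day.
Cross-sectional area A = 718 × 33.4 = 23981 m².
From Q = K·A·i, i = Q / (K·A) = 128 / (0.7854 × 23981) = 0.006796.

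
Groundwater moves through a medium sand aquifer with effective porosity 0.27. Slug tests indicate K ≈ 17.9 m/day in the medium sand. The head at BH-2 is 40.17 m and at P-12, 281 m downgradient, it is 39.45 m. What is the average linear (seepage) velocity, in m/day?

0.170

Hydraulic gradient i = (40.17 − 39.45) / 281 = 0.72 / 281 = 0.002562.
Darcy flux q = K · i = 17.90 × 0.002562 = 0.04586 m/day.
Seepage velocity v = q / n_e = 0.04586 / 0.27 = 0.1699 m/day.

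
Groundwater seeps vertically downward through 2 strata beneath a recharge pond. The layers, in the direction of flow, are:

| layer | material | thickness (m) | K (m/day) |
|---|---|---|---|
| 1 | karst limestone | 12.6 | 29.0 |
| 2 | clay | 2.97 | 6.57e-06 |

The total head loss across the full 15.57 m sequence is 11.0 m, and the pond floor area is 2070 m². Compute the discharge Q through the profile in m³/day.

0.0504

Flow is perpendicular to layering, so the layers act in series and the equivalent K is the thickness-weighted harmonic mean.
Total thickness L = 12.6 + 2.97 = 15.57 m.
Σ(b_i/K_i) = 12.6/29.0 + 2.97/6.57e-06 = 4.521e+05 d.
K_eq = L / Σ(b_i/K_i) = 15.57 / 4.521e+05 = 3.444e-05 m/day.
Q = K_eq · A · (Δh/L) = 3.444e-05 × 2070 × (11.0/15.57) = 0.05037 m³/day.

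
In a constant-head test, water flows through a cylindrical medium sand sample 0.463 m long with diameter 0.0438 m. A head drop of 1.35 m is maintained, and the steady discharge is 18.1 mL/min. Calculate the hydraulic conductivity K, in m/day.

5.93

Cross-sectional area A = π·(d/2)² = π × (0.0438/2)² = 0.001507 m².
Convert discharge: 18.1 mL/min = 3.017e-07 m³/s.
Darcy's law rearranged: K = Q·L / (A·Δh) = 3.017e-07 × 0.463 / (0.001507 × 1.35) = 6.867e-05 m/s = 5.933 m/day.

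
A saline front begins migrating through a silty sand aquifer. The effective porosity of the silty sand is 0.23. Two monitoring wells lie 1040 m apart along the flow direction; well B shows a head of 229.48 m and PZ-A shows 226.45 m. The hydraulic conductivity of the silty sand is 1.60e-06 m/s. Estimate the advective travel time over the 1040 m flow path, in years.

Convert K: 1.60e-06 m/s × 86400 = 0.1382 m/day.
Hydraulic gradient i = (229.48 − 226.45) / 1040 = 3.03 / 1040 = 0.002913.
Darcy flux q = K · i = 0.1382 × 0.002913 = 0.0004028 m/day.
Seepage velocity v = q / n_e = 0.0004028 / 0.23 = 0.001751 m/day.
Travel time t = L / v = 1040 / 0.001751 = 5.939e+05 days = 1626 years.

1630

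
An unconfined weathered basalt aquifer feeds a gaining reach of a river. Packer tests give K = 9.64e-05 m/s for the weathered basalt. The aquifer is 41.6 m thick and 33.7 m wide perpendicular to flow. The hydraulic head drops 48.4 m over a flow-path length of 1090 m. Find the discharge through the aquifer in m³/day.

518

Convert K: 9.64e-05 m/s × 86400 = 8.329 m/day.
Cross-sectional area A = 33.7 × 41.6 = 1402 m².
Hydraulic gradient i = Δh / L = 48.4 / 1090 = 0.04440.
Darcy's law: Q = K · A · i = 8.329 × 1402 × 0.04440 = 518.5 m³/day.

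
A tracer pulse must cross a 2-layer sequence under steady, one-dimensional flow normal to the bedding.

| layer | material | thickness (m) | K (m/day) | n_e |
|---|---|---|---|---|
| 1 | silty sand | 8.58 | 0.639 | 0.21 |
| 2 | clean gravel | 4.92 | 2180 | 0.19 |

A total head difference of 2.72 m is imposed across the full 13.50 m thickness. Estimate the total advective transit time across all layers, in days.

With flow normal to the layers, continuity requires the same specific discharge q through every layer.
Σ(b_i/K_i) = 8.58/0.639 + 4.92/2180 = 13.43 d.
q = Δh / Σ(b_i/K_i) = 2.72 / 13.43 = 0.2025 m/day.
In each layer the seepage velocity is v_i = q/n_i, so the layer transit time is t_i = b_i·n_i / q:
  layer 1 (silty sand): t_1 = 8.58 × 0.21 / 0.2025 = 8.896 d
  layer 2 (clean gravel): t_2 = 4.92 × 0.19 / 0.2025 = 4.615 d
Total t = Σ t_i = 13.51 days.

13.5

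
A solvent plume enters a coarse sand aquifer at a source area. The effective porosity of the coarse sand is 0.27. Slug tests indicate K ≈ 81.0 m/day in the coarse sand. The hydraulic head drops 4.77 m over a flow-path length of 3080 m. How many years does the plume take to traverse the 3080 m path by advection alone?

18.1

Hydraulic gradient i = Δh / L = 4.77 / 3080 = 0.001549.
Darcy flux q = K · i = 81.00 × 0.001549 = 0.1254 m/day.
Seepage velocity v = q / n_e = 0.1254 / 0.27 = 0.4646 m/day.
Travel time t = L / v = 3080 / 0.4646 = 6629 days = 18.15 years.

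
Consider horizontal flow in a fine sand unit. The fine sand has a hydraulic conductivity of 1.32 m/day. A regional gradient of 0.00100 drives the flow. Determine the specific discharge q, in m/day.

0.00132

Hydraulic gradient i = 0.00100.
Specific discharge q = K · i = 1.320 × 0.001000 = 0.001320 m/day.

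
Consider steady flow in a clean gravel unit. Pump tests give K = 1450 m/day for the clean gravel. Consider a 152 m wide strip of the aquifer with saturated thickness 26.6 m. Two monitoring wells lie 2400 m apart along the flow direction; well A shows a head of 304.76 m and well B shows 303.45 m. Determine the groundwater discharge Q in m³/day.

Cross-sectional area A = 152 × 26.6 = 4043 m².
Hydraulic gradient i = (304.76 − 303.45) / 2400 = 1.31 / 2400 = 0.0005458.
Darcy's law: Q = K · A · i = 1450 × 4043 × 0.0005458 = 3200 m³/day.

3200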